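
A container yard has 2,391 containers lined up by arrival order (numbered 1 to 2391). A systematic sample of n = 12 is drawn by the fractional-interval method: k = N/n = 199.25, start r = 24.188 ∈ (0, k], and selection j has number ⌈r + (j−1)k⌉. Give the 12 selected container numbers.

25, 224, 423, 622, 822, 1021, 1220, 1419, 1619, 1818, 2017, 2216

j=1: r + 0k = 24.188 → ⌈·⌉ = 25
j=2: r + 1k = 223.438 → ⌈·⌉ = 224
j=3: r + 2k = 422.688 → ⌈·⌉ = 423
j=4: r + 3k = 621.938 → ⌈·⌉ = 622
j=5: r + 4k = 821.188 → ⌈·⌉ = 822
j=6: r + 5k = 1020.438 → ⌈·⌉ = 1021
j=7: r + 6k = 1219.688 → ⌈·⌉ = 1220
j=8: r + 7k = 1418.938 → ⌈·⌉ = 1419
j=9: r + 8k = 1618.188 → ⌈·⌉ = 1619
j=10: r + 9k = 1817.438 → ⌈·⌉ = 1818
j=11: r + 10k = 2016.688 → ⌈·⌉ = 2017
j=12: r + 11k = 2215.938 → ⌈·⌉ = 2216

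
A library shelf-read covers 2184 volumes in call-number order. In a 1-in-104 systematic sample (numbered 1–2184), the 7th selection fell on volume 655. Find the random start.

31

k = 104
r = 655 − (7−1)×104 = 655 − 624 = 31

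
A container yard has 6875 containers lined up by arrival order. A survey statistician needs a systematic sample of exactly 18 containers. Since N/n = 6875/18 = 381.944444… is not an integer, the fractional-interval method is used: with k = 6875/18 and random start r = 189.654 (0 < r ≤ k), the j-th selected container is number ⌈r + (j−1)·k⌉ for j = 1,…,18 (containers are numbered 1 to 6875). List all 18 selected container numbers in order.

190, 572, 954, 1336, 1718, 2100, 2482, 2864, 3246, 3628, 4010, 4392, 4773, 5155, 5537, 5919, 6301, 6683

j=1: r + 0k = 189.654 → ⌈·⌉ = 190
j=2: r + 1k = 571.598444… → ⌈·⌉ = 572
j=3: r + 2k = 953.542888… → ⌈·⌉ = 954
j=4: r + 3k = 1335.487333… → ⌈·⌉ = 1336
j=5: r + 4k = 1717.431777… → ⌈·⌉ = 1718
j=6: r + 5k = 2099.376222… → ⌈·⌉ = 2100
j=7: r + 6k = 2481.320666… → ⌈·⌉ = 2482
j=8: r + 7k = 2863.265111… → ⌈·⌉ = 2864
j=9: r + 8k = 3245.209555… → ⌈·⌉ = 3246
j=10: r + 9k = 3627.154 → ⌈·⌉ = 3628
j=11: r + 10k = 4009.098444… → ⌈·⌉ = 4010
j=12: r + 11k = 4391.042888… → ⌈·⌉ = 4392
j=13: r + 12k = 4772.987333… → ⌈·⌉ = 4773
j=14: r + 13k = 5154.931777… → ⌈·⌉ = 5155
j=15: r + 14k = 5536.876222… → ⌈·⌉ = 5537
j=16: r + 15k = 5918.820666… → ⌈·⌉ = 5919
j=17: r + 16k = 6300.765111… → ⌈·⌉ = 6301
j=18: r + 17k = 6682.709555… → ⌈·⌉ = 6683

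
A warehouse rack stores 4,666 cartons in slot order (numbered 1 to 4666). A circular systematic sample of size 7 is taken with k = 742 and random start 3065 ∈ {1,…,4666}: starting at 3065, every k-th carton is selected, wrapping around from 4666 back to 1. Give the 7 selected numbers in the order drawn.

Selection 1: 3065
Selection 2: 3065 + 742 = 3807
Selection 3: 3807 + 742 = 4549
Selection 4: 4549 + 742 = 5291 → 5291 − 4666 = 625
Selection 5: 625 + 742 = 1367
Selection 6: 1367 + 742 = 2109
Selection 7: 2109 + 742 = 2851

3065, 3807, 4549, 625, 1367, 2109, 2851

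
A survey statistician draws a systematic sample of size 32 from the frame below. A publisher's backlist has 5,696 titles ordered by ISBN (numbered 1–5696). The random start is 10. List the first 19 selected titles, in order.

k = N/n = 5696/32 = 178
title 1: 10
title 2: 10 + 178 = 188
title 3: 188 + 178 = 366
title 4: 366 + 178 = 544
title 5: 544 + 178 = 722
title 6: 722 + 178 = 900
title 7: 900 + 178 = 1078
title 8: 1078 + 178 = 1256
title 9: 1256 + 178 = 1434
title 10: 1434 + 178 = 1612
title 11: 1612 + 178 = 1790
title 12: 1790 + 178 = 1968
title 13: 1968 + 178 = 2146
title 14: 2146 + 178 = 2324
title 15: 2324 + 178 = 2502
title 16: 2502 + 178 = 2680
title 17: 2680 + 178 = 2858
title 18: 2858 + 178 = 3036
title 19: 3036 + 178 = 3214

10, 188, 366, 544, 722, 900, 1078, 1256, 1434, 1612, 1790, 1968, 2146, 2324, 2502, 2680, 2858, 3036, 3214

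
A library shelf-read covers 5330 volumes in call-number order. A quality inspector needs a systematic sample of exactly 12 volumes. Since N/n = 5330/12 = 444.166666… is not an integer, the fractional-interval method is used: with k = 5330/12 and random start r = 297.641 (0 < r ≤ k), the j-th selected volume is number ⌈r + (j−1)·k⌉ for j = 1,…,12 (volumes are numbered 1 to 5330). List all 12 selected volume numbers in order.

298, 742, 1186, 1631, 2075, 2519, 2963, 3407, 3851, 4296, 4740, 5184

j=1: r + 0k = 297.641 → ⌈·⌉ = 298
j=2: r + 1k = 741.807666… → ⌈·⌉ = 742
j=3: r + 2k = 1185.974333… → ⌈·⌉ = 1186
j=4: r + 3k = 1630.141 → ⌈·⌉ = 1631
j=5: r + 4k = 2074.307666… → ⌈·⌉ = 2075
j=6: r + 5k = 2518.474333… → ⌈·⌉ = 2519
j=7: r + 6k = 2962.641 → ⌈·⌉ = 2963
j=8: r + 7k = 3406.807666… → ⌈·⌉ = 3407
j=9: r + 8k = 3850.974333… → ⌈·⌉ = 3851
j=10: r + 9k = 4295.141 → ⌈·⌉ = 4296
j=11: r + 10k = 4739.307666… → ⌈·⌉ = 4740
j=12: r + 11k = 5183.474333… → ⌈·⌉ = 5184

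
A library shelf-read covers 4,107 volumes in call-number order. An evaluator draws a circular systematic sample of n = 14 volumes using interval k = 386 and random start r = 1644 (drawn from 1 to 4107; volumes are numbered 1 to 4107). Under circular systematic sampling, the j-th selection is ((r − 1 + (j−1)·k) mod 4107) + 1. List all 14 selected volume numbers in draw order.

1644, 2030, 2416, 2802, 3188, 3574, 3960, 239, 625, 1011, 1397, 1783, 2169, 2555

Selection 1: 1644
Selection 2: 1644 + 386 = 2030
Selection 3: 2030 + 386 = 2416
Selection 4: 2416 + 386 = 2802
Selection 5: 2802 + 386 = 3188
Selection 6: 3188 + 386 = 3574
Selection 7: 3574 + 386 = 3960
Selection 8: 3960 + 386 = 4346 → 4346 − 4107 = 239
Selection 9: 239 + 386 = 625
Selection 10: 625 + 386 = 1011
Selection 11: 1011 + 386 = 1397
Selection 12: 1397 + 386 = 1783
Selection 13: 1783 + 386 = 2169
Selection 14: 2169 + 386 = 2555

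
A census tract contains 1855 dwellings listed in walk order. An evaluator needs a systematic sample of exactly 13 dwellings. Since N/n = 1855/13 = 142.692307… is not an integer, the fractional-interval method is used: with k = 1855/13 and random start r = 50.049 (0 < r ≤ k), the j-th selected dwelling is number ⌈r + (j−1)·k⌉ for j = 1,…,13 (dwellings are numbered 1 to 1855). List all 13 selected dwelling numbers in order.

51, 193, 336, 479, 621, 764, 907, 1049, 1192, 1335, 1477, 1620, 1763

j=1: r + 0k = 50.049 → ⌈·⌉ = 51
j=2: r + 1k = 192.741307… → ⌈·⌉ = 193
j=3: r + 2k = 335.433615… → ⌈·⌉ = 336
j=4: r + 3k = 478.125923… → ⌈·⌉ = 479
j=5: r + 4k = 620.818230… → ⌈·⌉ = 621
j=6: r + 5k = 763.510538… → ⌈·⌉ = 764
j=7: r + 6k = 906.202846… → ⌈·⌉ = 907
j=8: r + 7k = 1048.895153… → ⌈·⌉ = 1049
j=9: r + 8k = 1191.587461… → ⌈·⌉ = 1192
j=10: r + 9k = 1334.279769… → ⌈·⌉ = 1335
j=11: r + 10k = 1476.972076… → ⌈·⌉ = 1477
j=12: r + 11k = 1619.664384… → ⌈·⌉ = 1620
j=13: r + 12k = 1762.356692… → ⌈·⌉ = 1763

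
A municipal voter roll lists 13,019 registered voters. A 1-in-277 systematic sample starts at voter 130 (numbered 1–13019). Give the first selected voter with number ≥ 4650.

4839

k = 277
Steps past start: ⌈(4650 − 130)/277⌉ = ⌈4520/277⌉ = 17
Selected voter: 130 + 17×277 = 4839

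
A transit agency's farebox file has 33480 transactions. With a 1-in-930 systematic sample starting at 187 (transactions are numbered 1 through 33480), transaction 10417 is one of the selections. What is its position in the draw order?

12

k = 930
position = (10417 − 187)/930 + 1 = 10230/930 + 1 = 11 + 1 = 12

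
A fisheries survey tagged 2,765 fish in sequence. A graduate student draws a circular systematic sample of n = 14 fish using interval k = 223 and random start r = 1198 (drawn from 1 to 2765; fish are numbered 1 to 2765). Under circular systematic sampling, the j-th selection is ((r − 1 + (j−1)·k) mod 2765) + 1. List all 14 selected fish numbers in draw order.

1198, 1421, 1644, 1867, 2090, 2313, 2536, 2759, 217, 440, 663, 886, 1109, 1332

Selection 1: 1198
Selection 2: 1198 + 223 = 1421
Selection 3: 1421 + 223 = 1644
Selection 4: 1644 + 223 = 1867
Selection 5: 1867 + 223 = 2090
Selection 6: 2090 + 223 = 2313
Selection 7: 2313 + 223 = 2536
Selection 8: 2536 + 223 = 2759
Selection 9: 2759 + 223 = 2982 → 2982 − 2765 = 217
Selection 10: 217 + 223 = 440
Selection 11: 440 + 223 = 663
Selection 12: 663 + 223 = 886
Selection 13: 886 + 223 = 1109
Selection 14: 1109 + 223 = 1332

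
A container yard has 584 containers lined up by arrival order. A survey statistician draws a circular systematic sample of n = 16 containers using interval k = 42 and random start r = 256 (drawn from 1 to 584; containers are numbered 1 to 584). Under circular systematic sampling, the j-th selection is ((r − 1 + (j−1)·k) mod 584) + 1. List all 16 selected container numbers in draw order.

Selection 1: 256
Selection 2: 256 + 42 = 298
Selection 3: 298 + 42 = 340
Selection 4: 340 + 42 = 382
Selection 5: 382 + 42 = 424
Selection 6: 424 + 42 = 466
Selection 7: 466 + 42 = 508
Selection 8: 508 + 42 = 550
Selection 9: 550 + 42 = 592 → 592 − 584 = 8
Selection 10: 8 + 42 = 50
Selection 11: 50 + 42 = 92
Selection 12: 92 + 42 = 134
Selection 13: 134 + 42 = 176
Selection 14: 176 + 42 = 218
Selection 15: 218 + 42 = 260
Selection 16: 260 + 42 = 302

256, 298, 340, 382, 424, 466, 508, 550, 8, 50, 92, 134, 176, 218, 260, 302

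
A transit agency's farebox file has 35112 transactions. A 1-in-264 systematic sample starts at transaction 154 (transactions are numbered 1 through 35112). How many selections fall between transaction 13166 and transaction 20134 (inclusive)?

k = 264
First selection ≥ 13166: 154 + ⌈(13166−154)/264⌉·264 = 154 + 50×264 = 13354
Last selection ≤ 20134: 154 + ⌊(20134−154)/264⌋·264 = 154 + 75×264 = 19954
Count = 75 − 50 + 1 = 26

26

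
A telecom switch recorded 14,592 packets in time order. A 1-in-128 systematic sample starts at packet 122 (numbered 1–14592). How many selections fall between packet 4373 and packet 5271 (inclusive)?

7

k = 128
First selection ≥ 4373: 122 + ⌈(4373−122)/128⌉·128 = 122 + 34×128 = 4474
Last selection ≤ 5271: 122 + ⌊(5271−122)/128⌋·128 = 122 + 40×128 = 5242
Count = 40 − 34 + 1 = 7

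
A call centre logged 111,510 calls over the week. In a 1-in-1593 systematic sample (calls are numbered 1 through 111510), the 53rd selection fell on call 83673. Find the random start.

k = 1593
r = 83673 − (53−1)×1593 = 83673 − 82836 = 837

837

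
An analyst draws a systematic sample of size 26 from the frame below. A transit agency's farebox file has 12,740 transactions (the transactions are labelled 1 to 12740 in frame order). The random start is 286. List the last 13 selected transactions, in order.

k = N/n = 12740/26 = 490
14th selection = 286 + 13×490 = 6656
15th: 6656 + 490 = 7146
16th: 7146 + 490 = 7636
17th: 7636 + 490 = 8126
18th: 8126 + 490 = 8616
19th: 8616 + 490 = 9106
20th: 9106 + 490 = 9596
21st: 9596 + 490 = 10086
22nd: 10086 + 490 = 10576
23rd: 10576 + 490 = 11066
24th: 11066 + 490 = 11556
25th: 11556 + 490 = 12046
26th: 12046 + 490 = 12536

6656, 7146, 7636, 8126, 8616, 9106, 9596, 10086, 10576, 11066, 11556, 12046, 12536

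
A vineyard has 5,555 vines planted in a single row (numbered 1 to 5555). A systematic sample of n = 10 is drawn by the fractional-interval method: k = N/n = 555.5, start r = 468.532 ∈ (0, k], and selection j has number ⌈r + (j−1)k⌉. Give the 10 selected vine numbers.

469, 1025, 1580, 2136, 2691, 3247, 3802, 4358, 4913, 5469

j=1: r + 0k = 468.532 → ⌈·⌉ = 469
j=2: r + 1k = 1024.032 → ⌈·⌉ = 1025
j=3: r + 2k = 1579.532 → ⌈·⌉ = 1580
j=4: r + 3k = 2135.032 → ⌈·⌉ = 2136
j=5: r + 4k = 2690.532 → ⌈·⌉ = 2691
j=6: r + 5k = 3246.032 → ⌈·⌉ = 3247
j=7: r + 6k = 3801.532 → ⌈·⌉ = 3802
j=8: r + 7k = 4357.032 → ⌈·⌉ = 4358
j=9: r + 8k = 4912.532 → ⌈·⌉ = 4913
j=10: r + 9k = 5468.032 → ⌈·⌉ = 5469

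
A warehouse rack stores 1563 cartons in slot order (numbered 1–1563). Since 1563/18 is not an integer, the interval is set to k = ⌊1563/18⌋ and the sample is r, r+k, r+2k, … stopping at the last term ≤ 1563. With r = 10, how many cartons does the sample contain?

k = ⌊1563/18⌋ = 86
Achieved size = ⌊(1563 − 10)/86⌋ + 1 = ⌊1553/86⌋ + 1 = 18 + 1 = 19
(last selection: 10 + 18×86 = 1558 ≤ 1563; next would be 1644 > 1563)

19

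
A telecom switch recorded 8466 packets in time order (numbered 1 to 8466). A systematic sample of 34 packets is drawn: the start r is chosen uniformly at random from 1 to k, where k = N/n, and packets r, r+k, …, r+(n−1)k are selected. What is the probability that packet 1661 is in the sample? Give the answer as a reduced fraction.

k = 8466/34 = 249.
Packet 1661 is selected iff r ≡ 1661 (mod 249); exactly one such r in {1,…,249}.
Inclusion probability = 1/249.

1/249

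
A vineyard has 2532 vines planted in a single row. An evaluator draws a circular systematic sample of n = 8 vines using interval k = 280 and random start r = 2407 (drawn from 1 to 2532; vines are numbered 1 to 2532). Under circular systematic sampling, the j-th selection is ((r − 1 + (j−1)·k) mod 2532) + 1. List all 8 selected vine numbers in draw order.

Selection 1: 2407
Selection 2: 2407 + 280 = 2687 → 2687 − 2532 = 155
Selection 3: 155 + 280 = 435
Selection 4: 435 + 280 = 715
Selection 5: 715 + 280 = 995
Selection 6: 995 + 280 = 1275
Selection 7: 1275 + 280 = 1555
Selection 8: 1555 + 280 = 1835

2407, 155, 435, 715, 995, 1275, 1555, 1835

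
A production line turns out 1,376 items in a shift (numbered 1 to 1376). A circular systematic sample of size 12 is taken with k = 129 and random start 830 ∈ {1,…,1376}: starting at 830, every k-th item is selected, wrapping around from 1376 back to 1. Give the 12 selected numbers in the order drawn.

830, 959, 1088, 1217, 1346, 99, 228, 357, 486, 615, 744, 873

Selection 1: 830
Selection 2: 830 + 129 = 959
Selection 3: 959 + 129 = 1088
Selection 4: 1088 + 129 = 1217
Selection 5: 1217 + 129 = 1346
Selection 6: 1346 + 129 = 1475 → 1475 − 1376 = 99
Selection 7: 99 + 129 = 228
Selection 8: 228 + 129 = 357
Selection 9: 357 + 129 = 486
Selection 10: 486 + 129 = 615
Selection 11: 615 + 129 = 744
Selection 12: 744 + 129 = 873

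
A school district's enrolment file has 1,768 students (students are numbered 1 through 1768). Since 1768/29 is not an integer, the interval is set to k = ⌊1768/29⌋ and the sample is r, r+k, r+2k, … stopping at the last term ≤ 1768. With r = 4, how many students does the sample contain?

k = ⌊1768/29⌋ = 60
Achieved size = ⌊(1768 − 4)/60⌋ + 1 = ⌊1764/60⌋ + 1 = 29 + 1 = 30
(last selection: 4 + 29×60 = 1744 ≤ 1768; next would be 1804 > 1768)

30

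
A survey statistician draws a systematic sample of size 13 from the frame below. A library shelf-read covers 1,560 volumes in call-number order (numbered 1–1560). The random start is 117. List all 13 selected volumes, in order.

k = N/n = 1560/13 = 120
volume 1: 117
volume 2: 117 + 120 = 237
volume 3: 237 + 120 = 357
volume 4: 357 + 120 = 477
volume 5: 477 + 120 = 597
volume 6: 597 + 120 = 717
volume 7: 717 + 120 = 837
volume 8: 837 + 120 = 957
volume 9: 957 + 120 = 1077
volume 10: 1077 + 120 = 1197
volume 11: 1197 + 120 = 1317
volume 12: 1317 + 120 = 1437
volume 13: 1437 + 120 = 1557

117, 237, 357, 477, 597, 717, 837, 957, 1077, 1197, 1317, 1437, 1557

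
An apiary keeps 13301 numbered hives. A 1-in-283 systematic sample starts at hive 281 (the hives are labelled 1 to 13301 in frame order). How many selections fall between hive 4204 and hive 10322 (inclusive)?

22

k = 283
First selection ≥ 4204: 281 + ⌈(4204−281)/283⌉·283 = 281 + 14×283 = 4243
Last selection ≤ 10322: 281 + ⌊(10322−281)/283⌋·283 = 281 + 35×283 = 10186
Count = 35 − 14 + 1 = 22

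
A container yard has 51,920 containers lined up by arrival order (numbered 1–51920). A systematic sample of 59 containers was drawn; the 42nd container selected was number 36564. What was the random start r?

484

k = 51920/59 = 880
r = 36564 − (42−1)×880 = 36564 − 36080 = 484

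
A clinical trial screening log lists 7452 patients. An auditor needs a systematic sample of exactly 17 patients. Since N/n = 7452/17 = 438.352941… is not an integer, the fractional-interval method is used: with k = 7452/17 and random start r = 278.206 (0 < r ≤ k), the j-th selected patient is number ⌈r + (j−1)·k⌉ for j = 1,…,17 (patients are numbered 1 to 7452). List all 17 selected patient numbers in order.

j=1: r + 0k = 278.206 → ⌈·⌉ = 279
j=2: r + 1k = 716.558941… → ⌈·⌉ = 717
j=3: r + 2k = 1154.911882… → ⌈·⌉ = 1155
j=4: r + 3k = 1593.264823… → ⌈·⌉ = 1594
j=5: r + 4k = 2031.617764… → ⌈·⌉ = 2032
j=6: r + 5k = 2469.970705… → ⌈·⌉ = 2470
j=7: r + 6k = 2908.323647… → ⌈·⌉ = 2909
j=8: r + 7k = 3346.676588… → ⌈·⌉ = 3347
j=9: r + 8k = 3785.029529… → ⌈·⌉ = 3786
j=10: r + 9k = 4223.382470… → ⌈·⌉ = 4224
j=11: r + 10k = 4661.735411… → ⌈·⌉ = 4662
j=12: r + 11k = 5100.088352… → ⌈·⌉ = 5101
j=13: r + 12k = 5538.441294… → ⌈·⌉ = 5539
j=14: r + 13k = 5976.794235… → ⌈·⌉ = 5977
j=15: r + 14k = 6415.147176… → ⌈·⌉ = 6416
j=16: r + 15k = 6853.500117… → ⌈·⌉ = 6854
j=17: r + 16k = 7291.853058… → ⌈·⌉ = 7292

279, 717, 1155, 1594, 2032, 2470, 2909, 3347, 3786, 4224, 4662, 5101, 5539, 5977, 6416, 6854, 7292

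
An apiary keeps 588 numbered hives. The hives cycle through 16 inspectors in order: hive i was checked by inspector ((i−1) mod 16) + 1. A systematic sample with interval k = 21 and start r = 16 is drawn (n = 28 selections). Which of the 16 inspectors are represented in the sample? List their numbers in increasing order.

1, 2, 3, 4, 5, 6, 7, 8, 9, 10, 11, 12, 13, 14, 15, 16

Consecutive selections differ by k = 21, so their inspector numbers differ by 21 mod 16 = 5.
gcd(21, 16) = 1, so the sample visits 16/1 = 16 distinct residues mod 16.
Start 16 is inspector 16; the inspectors hit are 1, 2, 3, 4, 5, 6, 7, 8, 9, 10, 11, 12, 13, 14, 15, 16.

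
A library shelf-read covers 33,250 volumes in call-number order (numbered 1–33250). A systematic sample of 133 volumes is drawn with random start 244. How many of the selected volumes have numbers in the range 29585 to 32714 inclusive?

k = 33250/133 = 250
First selection ≥ 29585: 244 + ⌈(29585−244)/250⌉·250 = 244 + 118×250 = 29744
Last selection ≤ 32714: 244 + ⌊(32714−244)/250⌋·250 = 244 + 129×250 = 32494
Count = 129 − 118 + 1 = 12

12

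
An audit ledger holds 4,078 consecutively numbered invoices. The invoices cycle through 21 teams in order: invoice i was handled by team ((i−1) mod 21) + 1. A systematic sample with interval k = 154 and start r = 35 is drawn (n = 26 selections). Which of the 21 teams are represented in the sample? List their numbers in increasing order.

7, 14, 21

Consecutive selections differ by k = 154, so their team numbers differ by 154 mod 21 = 7.
gcd(154, 21) = 7, so the sample visits 21/7 = 3 distinct residues mod 21.
Start 35 is team 14; the teams hit are 7, 14, 21.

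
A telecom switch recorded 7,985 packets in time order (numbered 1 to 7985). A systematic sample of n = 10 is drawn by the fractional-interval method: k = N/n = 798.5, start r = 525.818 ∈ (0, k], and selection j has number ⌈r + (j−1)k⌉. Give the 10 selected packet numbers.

j=1: r + 0k = 525.818 → ⌈·⌉ = 526
j=2: r + 1k = 1324.318 → ⌈·⌉ = 1325
j=3: r + 2k = 2122.818 → ⌈·⌉ = 2123
j=4: r + 3k = 2921.318 → ⌈·⌉ = 2922
j=5: r + 4k = 3719.818 → ⌈·⌉ = 3720
j=6: r + 5k = 4518.318 → ⌈·⌉ = 4519
j=7: r + 6k = 5316.818 → ⌈·⌉ = 5317
j=8: r + 7k = 6115.318 → ⌈·⌉ = 6116
j=9: r + 8k = 6913.818 → ⌈·⌉ = 6914
j=10: r + 9k = 7712.318 → ⌈·⌉ = 7713

526, 1325, 2123, 2922, 3720, 4519, 5317, 6116, 6914, 7713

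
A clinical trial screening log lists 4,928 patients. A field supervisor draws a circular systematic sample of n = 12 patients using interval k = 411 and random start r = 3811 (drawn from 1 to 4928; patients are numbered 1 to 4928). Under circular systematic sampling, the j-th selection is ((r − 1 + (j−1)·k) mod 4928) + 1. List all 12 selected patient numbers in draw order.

3811, 4222, 4633, 116, 527, 938, 1349, 1760, 2171, 2582, 2993, 3404

Selection 1: 3811
Selection 2: 3811 + 411 = 4222
Selection 3: 4222 + 411 = 4633
Selection 4: 4633 + 411 = 5044 → 5044 − 4928 = 116
Selection 5: 116 + 411 = 527
Selection 6: 527 + 411 = 938
Selection 7: 938 + 411 = 1349
Selection 8: 1349 + 411 = 1760
Selection 9: 1760 + 411 = 2171
Selection 10: 2171 + 411 = 2582
Selection 11: 2582 + 411 = 2993
Selection 12: 2993 + 411 = 3404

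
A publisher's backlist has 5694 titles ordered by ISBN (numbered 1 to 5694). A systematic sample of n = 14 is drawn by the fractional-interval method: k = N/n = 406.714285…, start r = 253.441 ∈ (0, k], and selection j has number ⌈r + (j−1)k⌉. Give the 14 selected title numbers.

j=1: r + 0k = 253.441 → ⌈·⌉ = 254
j=2: r + 1k = 660.155285… → ⌈·⌉ = 661
j=3: r + 2k = 1066.869571… → ⌈·⌉ = 1067
j=4: r + 3k = 1473.583857… → ⌈·⌉ = 1474
j=5: r + 4k = 1880.298142… → ⌈·⌉ = 1881
j=6: r + 5k = 2287.012428… → ⌈·⌉ = 2288
j=7: r + 6k = 2693.726714… → ⌈·⌉ = 2694
j=8: r + 7k = 3100.441 → ⌈·⌉ = 3101
j=9: r + 8k = 3507.155285… → ⌈·⌉ = 3508
j=10: r + 9k = 3913.869571… → ⌈·⌉ = 3914
j=11: r + 10k = 4320.583857… → ⌈·⌉ = 4321
j=12: r + 11k = 4727.298142… → ⌈·⌉ = 4728
j=13: r + 12k = 5134.012428… → ⌈·⌉ = 5135
j=14: r + 13k = 5540.726714… → ⌈·⌉ = 5541

254, 661, 1067, 1474, 1881, 2288, 2694, 3101, 3508, 3914, 4321, 4728, 5135, 5541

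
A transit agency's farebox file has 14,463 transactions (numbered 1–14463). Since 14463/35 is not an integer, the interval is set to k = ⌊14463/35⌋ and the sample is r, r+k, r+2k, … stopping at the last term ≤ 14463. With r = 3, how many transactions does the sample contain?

k = ⌊14463/35⌋ = 413
Achieved size = ⌊(14463 − 3)/413⌋ + 1 = ⌊14460/413⌋ + 1 = 35 + 1 = 36
(last selection: 3 + 35×413 = 14458 ≤ 14463; next would be 14871 > 14463)

36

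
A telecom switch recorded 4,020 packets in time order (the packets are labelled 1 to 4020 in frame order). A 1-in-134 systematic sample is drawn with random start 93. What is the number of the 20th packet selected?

k = 134
20th selection = r + (20−1)·k = 93 + 19×134 = 93 + 2546 = 2639

2639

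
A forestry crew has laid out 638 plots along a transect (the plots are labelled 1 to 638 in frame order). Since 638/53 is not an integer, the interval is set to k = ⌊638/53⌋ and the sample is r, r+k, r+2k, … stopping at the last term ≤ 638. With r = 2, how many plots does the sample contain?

54

k = ⌊638/53⌋ = 12
Achieved size = ⌊(638 − 2)/12⌋ + 1 = ⌊636/12⌋ + 1 = 53 + 1 = 54
(last selection: 2 + 53×12 = 638 ≤ 638; next would be 650 > 638)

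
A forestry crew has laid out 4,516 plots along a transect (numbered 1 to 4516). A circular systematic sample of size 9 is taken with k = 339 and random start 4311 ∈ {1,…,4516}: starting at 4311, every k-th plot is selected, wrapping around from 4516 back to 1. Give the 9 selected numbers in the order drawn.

4311, 134, 473, 812, 1151, 1490, 1829, 2168, 2507

Selection 1: 4311
Selection 2: 4311 + 339 = 4650 → 4650 − 4516 = 134
Selection 3: 134 + 339 = 473
Selection 4: 473 + 339 = 812
Selection 5: 812 + 339 = 1151
Selection 6: 1151 + 339 = 1490
Selection 7: 1490 + 339 = 1829
Selection 8: 1829 + 339 = 2168
Selection 9: 2168 + 339 = 2507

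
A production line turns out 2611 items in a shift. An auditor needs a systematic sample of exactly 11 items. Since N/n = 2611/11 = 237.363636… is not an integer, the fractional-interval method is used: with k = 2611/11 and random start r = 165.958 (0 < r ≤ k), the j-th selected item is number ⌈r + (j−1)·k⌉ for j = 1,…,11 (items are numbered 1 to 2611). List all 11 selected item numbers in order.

166, 404, 641, 879, 1116, 1353, 1591, 1828, 2065, 2303, 2540

j=1: r + 0k = 165.958 → ⌈·⌉ = 166
j=2: r + 1k = 403.321636… → ⌈·⌉ = 404
j=3: r + 2k = 640.685272… → ⌈·⌉ = 641
j=4: r + 3k = 878.048909… → ⌈·⌉ = 879
j=5: r + 4k = 1115.412545… → ⌈·⌉ = 1116
j=6: r + 5k = 1352.776181… → ⌈·⌉ = 1353
j=7: r + 6k = 1590.139818… → ⌈·⌉ = 1591
j=8: r + 7k = 1827.503454… → ⌈·⌉ = 1828
j=9: r + 8k = 2064.867090… → ⌈·⌉ = 2065
j=10: r + 9k = 2302.230727… → ⌈·⌉ = 2303
j=11: r + 10k = 2539.594363… → ⌈·⌉ = 2540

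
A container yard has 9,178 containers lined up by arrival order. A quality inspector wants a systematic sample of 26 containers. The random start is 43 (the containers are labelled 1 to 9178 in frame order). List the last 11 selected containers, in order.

5338, 5691, 6044, 6397, 6750, 7103, 7456, 7809, 8162, 8515, 8868

k = N/n = 9178/26 = 353
16th selection = 43 + 15×353 = 5338
17th: 5338 + 353 = 5691
18th: 5691 + 353 = 6044
19th: 6044 + 353 = 6397
20th: 6397 + 353 = 6750
21st: 6750 + 353 = 7103
22nd: 7103 + 353 = 7456
23rd: 7456 + 353 = 7809
24th: 7809 + 353 = 8162
25th: 8162 + 353 = 8515
26th: 8515 + 353 = 8868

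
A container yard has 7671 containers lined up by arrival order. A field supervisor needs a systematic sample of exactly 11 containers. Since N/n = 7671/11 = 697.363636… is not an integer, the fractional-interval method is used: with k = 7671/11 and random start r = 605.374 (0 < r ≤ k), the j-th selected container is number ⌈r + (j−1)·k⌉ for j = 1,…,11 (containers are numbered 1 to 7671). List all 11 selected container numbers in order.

606, 1303, 2001, 2698, 3395, 4093, 4790, 5487, 6185, 6882, 7580

j=1: r + 0k = 605.374 → ⌈·⌉ = 606
j=2: r + 1k = 1302.737636… → ⌈·⌉ = 1303
j=3: r + 2k = 2000.101272… → ⌈·⌉ = 2001
j=4: r + 3k = 2697.464909… → ⌈·⌉ = 2698
j=5: r + 4k = 3394.828545… → ⌈·⌉ = 3395
j=6: r + 5k = 4092.192181… → ⌈·⌉ = 4093
j=7: r + 6k = 4789.555818… → ⌈·⌉ = 4790
j=8: r + 7k = 5486.919454… → ⌈·⌉ = 5487
j=9: r + 8k = 6184.283090… → ⌈·⌉ = 6185
j=10: r + 9k = 6881.646727… → ⌈·⌉ = 6882
j=11: r + 10k = 7579.010363… → ⌈·⌉ = 7580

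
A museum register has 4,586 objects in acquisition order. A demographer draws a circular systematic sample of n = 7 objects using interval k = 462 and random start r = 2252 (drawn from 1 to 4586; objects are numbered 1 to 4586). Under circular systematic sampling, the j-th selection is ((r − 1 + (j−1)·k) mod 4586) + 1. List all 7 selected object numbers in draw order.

2252, 2714, 3176, 3638, 4100, 4562, 438

Selection 1: 2252
Selection 2: 2252 + 462 = 2714
Selection 3: 2714 + 462 = 3176
Selection 4: 3176 + 462 = 3638
Selection 5: 3638 + 462 = 4100
Selection 6: 4100 + 462 = 4562
Selection 7: 4562 + 462 = 5024 → 5024 − 4586 = 438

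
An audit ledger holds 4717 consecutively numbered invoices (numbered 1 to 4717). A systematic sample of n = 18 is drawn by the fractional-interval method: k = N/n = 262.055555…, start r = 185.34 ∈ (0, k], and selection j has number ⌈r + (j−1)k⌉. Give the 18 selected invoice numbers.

186, 448, 710, 972, 1234, 1496, 1758, 2020, 2282, 2544, 2806, 3068, 3331, 3593, 3855, 4117, 4379, 4641

j=1: r + 0k = 185.34 → ⌈·⌉ = 186
j=2: r + 1k = 447.395555… → ⌈·⌉ = 448
j=3: r + 2k = 709.451111… → ⌈·⌉ = 710
j=4: r + 3k = 971.506666… → ⌈·⌉ = 972
j=5: r + 4k = 1233.562222… → ⌈·⌉ = 1234
j=6: r + 5k = 1495.617777… → ⌈·⌉ = 1496
j=7: r + 6k = 1757.673333… → ⌈·⌉ = 1758
j=8: r + 7k = 2019.728888… → ⌈·⌉ = 2020
j=9: r + 8k = 2281.784444… → ⌈·⌉ = 2282
j=10: r + 9k = 2543.84 → ⌈·⌉ = 2544
j=11: r + 10k = 2805.895555… → ⌈·⌉ = 2806
j=12: r + 11k = 3067.951111… → ⌈·⌉ = 3068
j=13: r + 12k = 3330.006666… → ⌈·⌉ = 3331
j=14: r + 13k = 3592.062222… → ⌈·⌉ = 3593
j=15: r + 14k = 3854.117777… → ⌈·⌉ = 3855
j=16: r + 15k = 4116.173333… → ⌈·⌉ = 4117
j=17: r + 16k = 4378.228888… → ⌈·⌉ = 4379
j=18: r + 17k = 4640.284444… → ⌈·⌉ = 4641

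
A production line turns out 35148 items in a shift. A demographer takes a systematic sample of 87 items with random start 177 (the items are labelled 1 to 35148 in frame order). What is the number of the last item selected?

34921

k = 35148/87 = 404
87th selection = r + (87−1)·k = 177 + 86×404 = 177 + 34744 = 34921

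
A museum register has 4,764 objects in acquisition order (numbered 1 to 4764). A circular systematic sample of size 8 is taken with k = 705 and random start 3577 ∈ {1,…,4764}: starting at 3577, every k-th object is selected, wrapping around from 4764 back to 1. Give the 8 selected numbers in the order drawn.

3577, 4282, 223, 928, 1633, 2338, 3043, 3748

Selection 1: 3577
Selection 2: 3577 + 705 = 4282
Selection 3: 4282 + 705 = 4987 → 4987 − 4764 = 223
Selection 4: 223 + 705 = 928
Selection 5: 928 + 705 = 1633
Selection 6: 1633 + 705 = 2338
Selection 7: 2338 + 705 = 3043
Selection 8: 3043 + 705 = 3748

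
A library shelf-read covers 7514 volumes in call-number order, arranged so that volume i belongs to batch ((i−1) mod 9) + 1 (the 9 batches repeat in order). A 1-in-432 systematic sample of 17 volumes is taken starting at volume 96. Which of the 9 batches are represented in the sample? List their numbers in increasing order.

Consecutive selections differ by k = 432, so their batch numbers differ by 432 mod 9 = 0.
gcd(432, 9) = 9, so the sample visits 9/9 = 1 distinct residues mod 9.
Start 96 is batch 6; the batches hit are 6.

6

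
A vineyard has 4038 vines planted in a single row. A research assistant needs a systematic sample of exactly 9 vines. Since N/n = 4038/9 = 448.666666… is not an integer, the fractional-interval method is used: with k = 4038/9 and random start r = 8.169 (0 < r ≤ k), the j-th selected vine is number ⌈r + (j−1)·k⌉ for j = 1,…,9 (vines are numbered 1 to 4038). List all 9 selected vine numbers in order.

j=1: r + 0k = 8.169 → ⌈·⌉ = 9
j=2: r + 1k = 456.835666… → ⌈·⌉ = 457
j=3: r + 2k = 905.502333… → ⌈·⌉ = 906
j=4: r + 3k = 1354.169 → ⌈·⌉ = 1355
j=5: r + 4k = 1802.835666… → ⌈·⌉ = 1803
j=6: r + 5k = 2251.502333… → ⌈·⌉ = 2252
j=7: r + 6k = 2700.169 → ⌈·⌉ = 2701
j=8: r + 7k = 3148.835666… → ⌈·⌉ = 3149
j=9: r + 8k = 3597.502333… → ⌈·⌉ = 3598

9, 457, 906, 1355, 1803, 2252, 2701, 3149, 3598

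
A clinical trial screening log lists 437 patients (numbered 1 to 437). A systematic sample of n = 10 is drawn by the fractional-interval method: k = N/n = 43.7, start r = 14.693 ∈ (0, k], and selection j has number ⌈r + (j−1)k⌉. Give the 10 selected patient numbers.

15, 59, 103, 146, 190, 234, 277, 321, 365, 408

j=1: r + 0k = 14.693 → ⌈·⌉ = 15
j=2: r + 1k = 58.393 → ⌈·⌉ = 59
j=3: r + 2k = 102.093 → ⌈·⌉ = 103
j=4: r + 3k = 145.793 → ⌈·⌉ = 146
j=5: r + 4k = 189.493 → ⌈·⌉ = 190
j=6: r + 5k = 233.193 → ⌈·⌉ = 234
j=7: r + 6k = 276.893 → ⌈·⌉ = 277
j=8: r + 7k = 320.593 → ⌈·⌉ = 321
j=9: r + 8k = 364.293 → ⌈·⌉ = 365
j=10: r + 9k = 407.993 → ⌈·⌉ = 408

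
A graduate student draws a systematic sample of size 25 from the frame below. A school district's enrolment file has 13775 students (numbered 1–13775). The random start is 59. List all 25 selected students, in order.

59, 610, 1161, 1712, 2263, 2814, 3365, 3916, 4467, 5018, 5569, 6120, 6671, 7222, 7773, 8324, 8875, 9426, 9977, 10528, 11079, 11630, 12181, 12732, 13283

k = N/n = 13775/25 = 551
student 1: 59
student 2: 59 + 551 = 610
student 3: 610 + 551 = 1161
student 4: 1161 + 551 = 1712
student 5: 1712 + 551 = 2263
student 6: 2263 + 551 = 2814
student 7: 2814 + 551 = 3365
student 8: 3365 + 551 = 3916
student 9: 3916 + 551 = 4467
student 10: 4467 + 551 = 5018
student 11: 5018 + 551 = 5569
student 12: 5569 + 551 = 6120
student 13: 6120 + 551 = 6671
student 14: 6671 + 551 = 7222
student 15: 7222 + 551 = 7773
student 16: 7773 + 551 = 8324
student 17: 8324 + 551 = 8875
student 18: 8875 + 551 = 9426
student 19: 9426 + 551 = 9977
student 20: 9977 + 551 = 10528
student 21: 10528 + 551 = 11079
student 22: 11079 + 551 = 11630
student 23: 11630 + 551 = 12181
student 24: 12181 + 551 = 12732
student 25: 12732 + 551 = 13283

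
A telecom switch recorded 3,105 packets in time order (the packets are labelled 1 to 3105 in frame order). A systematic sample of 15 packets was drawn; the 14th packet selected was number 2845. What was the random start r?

154

k = 3105/15 = 207
r = 2845 − (14−1)×207 = 2845 − 2691 = 154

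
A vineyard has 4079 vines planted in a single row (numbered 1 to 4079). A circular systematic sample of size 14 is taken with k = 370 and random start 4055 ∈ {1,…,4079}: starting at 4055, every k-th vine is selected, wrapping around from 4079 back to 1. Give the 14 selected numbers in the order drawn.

4055, 346, 716, 1086, 1456, 1826, 2196, 2566, 2936, 3306, 3676, 4046, 337, 707

Selection 1: 4055
Selection 2: 4055 + 370 = 4425 → 4425 − 4079 = 346
Selection 3: 346 + 370 = 716
Selection 4: 716 + 370 = 1086
Selection 5: 1086 + 370 = 1456
Selection 6: 1456 + 370 = 1826
Selection 7: 1826 + 370 = 2196
Selection 8: 2196 + 370 = 2566
Selection 9: 2566 + 370 = 2936
Selection 10: 2936 + 370 = 3306
Selection 11: 3306 + 370 = 3676
Selection 12: 3676 + 370 = 4046
Selection 13: 4046 + 370 = 4416 → 4416 − 4079 = 337
Selection 14: 337 + 370 = 707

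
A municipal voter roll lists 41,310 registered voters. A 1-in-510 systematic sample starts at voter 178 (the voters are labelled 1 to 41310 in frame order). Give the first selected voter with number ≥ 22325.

22618

k = 510
Steps past start: ⌈(22325 − 178)/510⌉ = ⌈22147/510⌉ = 44
Selected voter: 178 + 44×510 = 22618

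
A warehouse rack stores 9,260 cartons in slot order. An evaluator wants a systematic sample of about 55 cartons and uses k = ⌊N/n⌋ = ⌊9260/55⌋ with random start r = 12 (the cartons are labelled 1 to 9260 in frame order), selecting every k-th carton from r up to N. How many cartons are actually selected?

56

k = ⌊9260/55⌋ = 168
Achieved size = ⌊(9260 − 12)/168⌋ + 1 = ⌊9248/168⌋ + 1 = 55 + 1 = 56
(last selection: 12 + 55×168 = 9252 ≤ 9260; next would be 9420 > 9260)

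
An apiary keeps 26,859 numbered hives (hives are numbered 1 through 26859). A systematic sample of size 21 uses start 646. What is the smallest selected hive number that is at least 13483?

k = 26859/21 = 1279
Steps past start: ⌈(13483 − 646)/1279⌉ = ⌈12837/1279⌉ = 11
Selected hive: 646 + 11×1279 = 14715

14715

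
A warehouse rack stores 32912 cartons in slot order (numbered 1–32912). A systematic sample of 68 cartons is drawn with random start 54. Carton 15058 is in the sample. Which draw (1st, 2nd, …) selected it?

k = 32912/68 = 484
position = (15058 − 54)/484 + 1 = 15004/484 + 1 = 31 + 1 = 32

32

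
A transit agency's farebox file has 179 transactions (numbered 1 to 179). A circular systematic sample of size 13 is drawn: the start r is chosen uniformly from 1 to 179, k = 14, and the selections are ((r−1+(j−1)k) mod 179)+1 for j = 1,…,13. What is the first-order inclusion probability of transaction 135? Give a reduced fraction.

For each position j, as r ranges over 1…179 the j-th selection hits every transaction exactly once, so transaction 135 is selected for exactly 13 of the 179 starts.
Inclusion probability = 13/179.

13/179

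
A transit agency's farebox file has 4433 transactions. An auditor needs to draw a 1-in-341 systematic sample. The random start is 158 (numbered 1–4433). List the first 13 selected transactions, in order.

158, 499, 840, 1181, 1522, 1863, 2204, 2545, 2886, 3227, 3568, 3909, 4250

transaction 1: 158
transaction 2: 158 + 341 = 499
transaction 3: 499 + 341 = 840
transaction 4: 840 + 341 = 1181
transaction 5: 1181 + 341 = 1522
transaction 6: 1522 + 341 = 1863
transaction 7: 1863 + 341 = 2204
transaction 8: 2204 + 341 = 2545
transaction 9: 2545 + 341 = 2886
transaction 10: 2886 + 341 = 3227
transaction 11: 3227 + 341 = 3568
transaction 12: 3568 + 341 = 3909
transaction 13: 3909 + 341 = 4250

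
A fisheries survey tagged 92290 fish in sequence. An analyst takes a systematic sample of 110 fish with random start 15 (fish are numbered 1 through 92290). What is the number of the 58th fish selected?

k = 92290/110 = 839
58th selection = r + (58−1)·k = 15 + 57×839 = 15 + 47823 = 47838

47838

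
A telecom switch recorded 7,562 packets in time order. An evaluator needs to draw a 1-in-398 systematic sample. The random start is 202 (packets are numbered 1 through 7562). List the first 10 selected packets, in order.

packet 1: 202
packet 2: 202 + 398 = 600
packet 3: 600 + 398 = 998
packet 4: 998 + 398 = 1396
packet 5: 1396 + 398 = 1794
packet 6: 1794 + 398 = 2192
packet 7: 2192 + 398 = 2590
packet 8: 2590 + 398 = 2988
packet 9: 2988 + 398 = 3386
packet 10: 3386 + 398 = 3784

202, 600, 998, 1396, 1794, 2192, 2590, 2988, 3386, 3784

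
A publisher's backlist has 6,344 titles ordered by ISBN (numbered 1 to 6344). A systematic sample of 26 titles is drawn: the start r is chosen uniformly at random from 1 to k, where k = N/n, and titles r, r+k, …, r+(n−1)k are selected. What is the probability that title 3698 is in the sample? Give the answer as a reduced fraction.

1/244

k = 6344/26 = 244.
Title 3698 is selected iff r ≡ 3698 (mod 244); exactly one such r in {1,…,244}.
Inclusion probability = 1/244.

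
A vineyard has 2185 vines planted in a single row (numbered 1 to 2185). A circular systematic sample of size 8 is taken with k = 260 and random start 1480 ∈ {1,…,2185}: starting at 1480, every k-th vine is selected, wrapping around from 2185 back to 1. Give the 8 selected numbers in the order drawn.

1480, 1740, 2000, 75, 335, 595, 855, 1115

Selection 1: 1480
Selection 2: 1480 + 260 = 1740
Selection 3: 1740 + 260 = 2000
Selection 4: 2000 + 260 = 2260 → 2260 − 2185 = 75
Selection 5: 75 + 260 = 335
Selection 6: 335 + 260 = 595
Selection 7: 595 + 260 = 855
Selection 8: 855 + 260 = 1115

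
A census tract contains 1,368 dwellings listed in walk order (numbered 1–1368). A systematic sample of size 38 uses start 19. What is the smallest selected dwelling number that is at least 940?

k = 1368/38 = 36
Steps past start: ⌈(940 − 19)/36⌉ = ⌈921/36⌉ = 26
Selected dwelling: 19 + 26×36 = 955

955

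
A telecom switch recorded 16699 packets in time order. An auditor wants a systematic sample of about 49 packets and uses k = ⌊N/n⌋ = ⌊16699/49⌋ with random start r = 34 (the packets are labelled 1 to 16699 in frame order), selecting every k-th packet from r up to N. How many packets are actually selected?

50

k = ⌊16699/49⌋ = 340
Achieved size = ⌊(16699 − 34)/340⌋ + 1 = ⌊16665/340⌋ + 1 = 49 + 1 = 50
(last selection: 34 + 49×340 = 16694 ≤ 16699; next would be 17034 > 16699)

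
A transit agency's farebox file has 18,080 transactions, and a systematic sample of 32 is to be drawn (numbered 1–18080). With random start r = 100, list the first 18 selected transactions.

k = N/n = 18080/32 = 565
transaction 1: 100
transaction 2: 100 + 565 = 665
transaction 3: 665 + 565 = 1230
transaction 4: 1230 + 565 = 1795
transaction 5: 1795 + 565 = 2360
transaction 6: 2360 + 565 = 2925
transaction 7: 2925 + 565 = 3490
transaction 8: 3490 + 565 = 4055
transaction 9: 4055 + 565 = 4620
transaction 10: 4620 + 565 = 5185
transaction 11: 5185 + 565 = 5750
transaction 12: 5750 + 565 = 6315
transaction 13: 6315 + 565 = 6880
transaction 14: 6880 + 565 = 7445
transaction 15: 7445 + 565 = 8010
transaction 16: 8010 + 565 = 8575
transaction 17: 8575 + 565 = 9140
transaction 18: 9140 + 565 = 9705

100, 665, 1230, 1795, 2360, 2925, 3490, 4055, 4620, 5185, 5750, 6315, 6880, 7445, 8010, 8575, 9140, 9705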